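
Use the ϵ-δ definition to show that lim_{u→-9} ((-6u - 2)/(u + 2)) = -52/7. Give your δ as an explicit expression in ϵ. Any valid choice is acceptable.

δ = min(7/2, (49/20)ϵ)

Let ϵ > 0. We want δ > 0 with 0 < |u + 9| < δ ⇒ |(-6u - 2)/(u + 2) + 52/7| < ϵ.
Combining over a common denominator, (-6u - 2)/(u + 2) + 52/7 = [(-6u - 2)·(-7) − 52·(u + 2)] / [(-7)·(u + 2)] = -10(u + 9) / ((-7)(u + 2)).
So |(-6u - 2)/(u + 2) + 52/7| = 10|u + 9| / (7·|u + 2|).
Restrict δ ≤ 7/2. Then |u + 9| < 7/2 gives |u + 2| = |(u + 9) + (-7)| ≥ 7 − 7/2 = 7/2.
Hence |(-6u - 2)/(u + 2) + 52/7| < 10|u + 9|/(7·(7/2)) = (20/49)|u + 9|, which is < ϵ once |u + 9| < (49/20)ϵ.
Take δ = min(7/2, (49/20)ϵ). Then 0 < |u + 9| < δ forces both bounds, so |(-6u - 2)/(u + 2) + 52/7| < ϵ.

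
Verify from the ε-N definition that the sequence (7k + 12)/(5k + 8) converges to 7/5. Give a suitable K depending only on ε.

K = (4/25)/ε

Let ε > 0 be given. For k ≥ 1, |(7k + 12)/(5k + 8) − (7/5)| = |4|/(5(5k + 8)) = 4/(5(5k + 8)).
Since 5k + 8 ≥ 5k for k ≥ 1, this is ≤ 4/(5·5k) = (4/25)/k.
So |(7k + 12)/(5k + 8) − (7/5)| < ε whenever k > (4/25)/ε.
Take K = (4/25)/ε. If k > K then |(7k + 12)/(5k + 8) − (7/5)| ≤ (4/25)/k < ε.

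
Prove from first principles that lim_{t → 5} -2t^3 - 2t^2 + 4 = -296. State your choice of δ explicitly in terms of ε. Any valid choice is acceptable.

δ = min(1, ε/204)

Let ε > 0 be given. We want δ > 0 such that 0 < |t − 5| < δ implies |(-2t^3 - 2t^2 + 4) + 296| < ε.
(-2t^3 - 2t^2 + 4) + 296 = -2t^3 - 2t^2 + 300 = (t − 5)(-2t^2 - 12t - 60).
So |(-2t^3 - 2t^2 + 4) + 296| = |t − 5|·|-2t^2 - 12t - 60|.
Require δ ≤ 1. Then |t − 5| < 1 gives |t| < 6, and by the triangle inequality |-2t^2 - 12t - 60| ≤ 2·6^2 + 12·6 + 60 = 204.
Hence |(-2t^3 - 2t^2 + 4) + 296| ≤ 204|t − 5| < ε provided |t − 5| < ε/204.
Choosing δ = min(1, ε/204) ensures both conditions, hence |(-2t^3 - 2t^2 + 4) + 296| < ε.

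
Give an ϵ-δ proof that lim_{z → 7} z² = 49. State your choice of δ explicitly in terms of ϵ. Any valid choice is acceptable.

δ = min(1, ϵ/15)

Fix ϵ > 0. We seek δ > 0 with 0 < |z − 7| < δ ⇒ |z² − 49| < ϵ.
Factor: z² − 49 = (z − 7)(z + 7), so |z² − 49| = |z − 7|·|z + 7|.
Restrict δ ≤ 1. Then |z − 7| < 1 gives |z| < 8, so by the triangle inequality |z + 7| ≤ 8 + 7 = 15.
Hence |z² − 49| ≤ 15|z − 7|, which is < ϵ once |z − 7| < ϵ/15.
Take δ = min(1, ϵ/15). If 0 < |z − 7| < δ then both bounds hold and |z² − 49| ≤ 15|z − 7| < 15·(ϵ/15) = ϵ.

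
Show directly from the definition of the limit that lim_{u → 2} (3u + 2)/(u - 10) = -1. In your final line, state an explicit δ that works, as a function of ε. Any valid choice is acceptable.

Let ε > 0. We want δ > 0 with 0 < |u − 2| < δ ⇒ |(3u + 2)/(u - 10) + 1| < ε.
Combining over a common denominator, (3u + 2)/(u - 10) + 1 = [(3u + 2)·(-8) − 8·(u - 10)] / [(-8)·(u - 10)] = -32(u − 2) / ((-8)(u - 10)).
So |(3u + 2)/(u - 10) + 1| = 32|u − 2| / (8·|u − 10|).
Restrict δ ≤ 4. Then |u − 2| < 4 gives |u − 10| = |(u − 2) + (-8)| ≥ 8 − 4 = 4.
Hence |(3u + 2)/(u - 10) + 1| < 32|u − 2|/(8·4) = |u − 2|, which is < ε once |u − 2| < ε.
Take δ = min(4, ε). Then 0 < |u − 2| < δ forces both bounds, so |(3u + 2)/(u - 10) + 1| < ε.

δ = min(4, ε)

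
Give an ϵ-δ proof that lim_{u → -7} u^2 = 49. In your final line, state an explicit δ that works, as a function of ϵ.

Let ϵ > 0. We seek δ > 0 with 0 < |u + 7| < δ ⇒ |u^2 − 49| < ϵ.
Factor: u^2 − 49 = (u + 7)(u - 7), so |u^2 − 49| = |u + 7|·|u - 7|.
Impose δ ≤ 2 so that |u| < 9; then |u - 7| ≤ 16.
Hence |u^2 − 49| ≤ 16|u + 7|, which is < ϵ once |u + 7| < ϵ/16.
Take δ = min(2, ϵ/16). If 0 < |u + 7| < δ then both bounds hold and |u^2 − 49| ≤ 16|u + 7| < 16·(ϵ/16) = ϵ.

δ = min(2, ϵ/16)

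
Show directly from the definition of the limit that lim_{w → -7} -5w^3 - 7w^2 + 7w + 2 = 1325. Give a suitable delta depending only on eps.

Suppose eps > 0. We want delta > 0 such that 0 < |w + 7| < delta implies |(-5w^3 - 7w^2 + 7w + 2) − 1325| < eps.
(-5w^3 - 7w^2 + 7w + 2) − 1325 = -5w^3 - 7w^2 + 7w - 1323 = (w + 7)(-5w^2 + 28w - 189).
So |(-5w^3 - 7w^2 + 7w + 2) − 1325| = |w + 7|·|-5w^2 + 28w - 189|.
Assume first that |w + 7| < 1, so |w| < 8. Then |-5w^2 + 28w - 189| ≤ 5·8^2 + 28·8 + 189 = 733.
Hence |(-5w^3 - 7w^2 + 7w + 2) − 1325| ≤ 733|w + 7| < eps provided |w + 7| < eps/733.
Take delta = min(1, eps/733). Then 0 < |w + 7| < delta gives both |w + 7| < 1 and |w + 7| < eps/733, so |(-5w^3 - 7w^2 + 7w + 2) − 1325| < eps.

delta = min(1, eps/733)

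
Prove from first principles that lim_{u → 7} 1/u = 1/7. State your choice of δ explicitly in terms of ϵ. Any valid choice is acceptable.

Suppose ϵ > 0. We seek δ > 0 such that 0 < |u − 7| < δ implies |1/u − (1/7)| < ϵ.
|1/u − (1/7)| = |7 − u|/(7·|u|) = |u − 7|/(7|u|).
Require δ ≤ 7/2 so that |u| > 7 − 7/2 = 7/2, hence 7|u| > 49/2.
Then |1/u − (1/7)| < |u − 7|/(49/2), which is < ϵ when |u − 7| < (49/2)ϵ.
Take δ = min(7/2, (49/2)ϵ). Then 0 < |u − 7| < δ gives both |u − 7| < 7/2 and |u − 7| < (49/2)ϵ, so |1/u − (1/7)| < ϵ.

δ = min(7/2, (49/2)ϵ)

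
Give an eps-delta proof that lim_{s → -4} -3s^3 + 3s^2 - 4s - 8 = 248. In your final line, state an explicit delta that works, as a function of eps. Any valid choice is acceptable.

Suppose eps > 0. We want delta > 0 such that 0 < |s + 4| < delta implies |(-3s^3 + 3s^2 - 4s - 8) − 248| < eps.
(-3s^3 + 3s^2 - 4s - 8) − 248 = -3s^3 + 3s^2 - 4s - 256 = (s + 4)(-3s^2 + 15s - 64).
So |(-3s^3 + 3s^2 - 4s - 8) − 248| = |s + 4|·|-3s^2 + 15s - 64|.
Assume first that |s + 4| < 2, so |s| < 6. Then |-3s^2 + 15s - 64| ≤ 3·6^2 + 15·6 + 64 = 262.
Hence |(-3s^3 + 3s^2 - 4s - 8) − 248| ≤ 262|s + 4| < eps provided |s + 4| < eps/262.
Take delta = min(2, eps/262). Then 0 < |s + 4| < delta gives both |s + 4| < 2 and |s + 4| < eps/262, so |(-3s^3 + 3s^2 - 4s - 8) − 248| < eps.

delta = min(2, eps/262)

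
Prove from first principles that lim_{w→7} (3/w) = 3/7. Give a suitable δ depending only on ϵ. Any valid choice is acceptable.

Let ϵ > 0. We seek δ > 0 such that 0 < |w − 7| < δ implies |3/w − (3/7)| < ϵ.
|3/w − (3/7)| = 3·|7 − w|/(7·|w|) = 3|w − 7|/(7|w|).
Restrict δ ≤ 7/2. Then |w − 7| < 7/2 gives |w| > 7/2, so 7|w| > 49/2.
Then |3/w − (3/7)| < 3|w − 7|/(49/2), which is < ϵ when |w − 7| < (49/6)ϵ.
Take δ = min(7/2, (49/6)ϵ). Then 0 < |w − 7| < δ gives both |w − 7| < 7/2 and |w − 7| < (49/6)ϵ, so |3/w − (3/7)| < ϵ.

δ = min(7/2, (49/6)ϵ)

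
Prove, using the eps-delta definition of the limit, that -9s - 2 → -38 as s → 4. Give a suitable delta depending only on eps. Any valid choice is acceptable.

delta = eps/9

Fix eps > 0. We need delta > 0 so that 0 < |s − 4| < delta implies |(-9s - 2) + 38| < eps.
Since (-9s - 2) + 38 = -9(s − 4), we have |(-9s - 2) + 38| = 9|s − 4|.
So 9|s − 4| < eps exactly when |s − 4| < eps/9.
Choosing delta = eps/9 gives |(-9s - 2) + 38| = 9|s − 4| < eps whenever |s − 4| < delta.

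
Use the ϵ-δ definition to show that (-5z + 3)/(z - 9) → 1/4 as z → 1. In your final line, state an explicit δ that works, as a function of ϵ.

δ = min(4, (16/21)ϵ)

Let ϵ > 0 be given. We want δ > 0 with 0 < |z − 1| < δ ⇒ |(-5z + 3)/(z - 9) − (1/4)| < ϵ.
Combining over a common denominator, (-5z + 3)/(z - 9) − (1/4) = [(-5z + 3)·(-8) − (-2)·(z - 9)] / [(-8)·(z - 9)] = 42(z − 1) / ((-8)(z - 9)).
So |(-5z + 3)/(z - 9) − (1/4)| = 42|z − 1| / (8·|z − 9|).
Restrict δ ≤ 4. Then |z − 1| < 4 gives |z − 9| = |(z − 1) + (-8)| ≥ 8 − 4 = 4.
Hence |(-5z + 3)/(z - 9) − (1/4)| < 42|z − 1|/(8·4) = (21/16)|z − 1|, which is < ϵ once |z − 1| < (16/21)ϵ.
Take δ = min(4, (16/21)ϵ). Then 0 < |z − 1| < δ forces both bounds, so |(-5z + 3)/(z - 9) − (1/4)| < ϵ.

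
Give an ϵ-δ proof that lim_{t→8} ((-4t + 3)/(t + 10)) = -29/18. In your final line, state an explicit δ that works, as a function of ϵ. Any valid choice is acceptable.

Suppose ϵ > 0. We want δ > 0 with 0 < |t − 8| < δ ⇒ |(-4t + 3)/(t + 10) + 29/18| < ϵ.
Combining over a common denominator, (-4t + 3)/(t + 10) + 29/18 = [(-4t + 3)·18 − (-29)·(t + 10)] / [18·(t + 10)] = -43(t − 8) / (18(t + 10)).
So |(-4t + 3)/(t + 10) + 29/18| = 43|t − 8| / (18·|t + 10|).
Require δ ≤ 9, so |t + 10| ≥ |18| − |t − 8| > 18 − 9 = 9.
Hence |(-4t + 3)/(t + 10) + 29/18| < 43|t − 8|/(18·9) = (43/162)|t − 8|, which is < ϵ once |t − 8| < (162/43)ϵ.
Take δ = min(9, (162/43)ϵ). Then 0 < |t − 8| < δ forces both bounds, so |(-4t + 3)/(t + 10) + 29/18| < ϵ.

δ = min(9, (162/43)ϵ)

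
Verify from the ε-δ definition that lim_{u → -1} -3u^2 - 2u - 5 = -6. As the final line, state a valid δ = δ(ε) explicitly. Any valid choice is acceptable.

δ = min(1, ε/7)

Let ε > 0 be given. We want δ > 0 such that 0 < |u + 1| < δ implies |(-3u^2 - 2u - 5) + 6| < ε.
(-3u^2 - 2u - 5) + 6 = -3u^2 - 2u + 1 = (u + 1)(-3u + 1).
So |(-3u^2 - 2u - 5) + 6| = |u + 1|·|-3u + 1|.
Require δ ≤ 1. Then |u + 1| < 1 gives |u| < 2, and by the triangle inequality |-3u + 1| ≤ 3·2 + 1 = 7.
Hence |(-3u^2 - 2u - 5) + 6| ≤ 7|u + 1| < ε provided |u + 1| < ε/7.
Choosing δ = min(1, ε/7) ensures both conditions, hence |(-3u^2 - 2u - 5) + 6| < ε.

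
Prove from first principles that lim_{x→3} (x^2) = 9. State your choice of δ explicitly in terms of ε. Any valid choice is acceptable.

δ = min(1, ε/7)

Suppose ε > 0. We seek δ > 0 with 0 < |x − 3| < δ ⇒ |x^2 − 9| < ε.
Factor: x^2 − 9 = (x − 3)(x + 3), so |x^2 − 9| = |x − 3|·|x + 3|.
Impose δ ≤ 1 so that |x| < 4; then |x + 3| ≤ 7.
Hence |x^2 − 9| ≤ 7|x − 3|, which is < ε once |x − 3| < ε/7.
Take δ = min(1, ε/7). If 0 < |x − 3| < δ then both bounds hold and |x^2 − 9| ≤ 7|x − 3| < 7·(ε/7) = ε.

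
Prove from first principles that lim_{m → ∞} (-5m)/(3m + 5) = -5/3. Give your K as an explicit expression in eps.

K = (25/9)/eps

Let eps > 0 be given. For m ≥ 1, |(-5m)/(3m + 5) + 5/3| = |25|/(3(3m + 5)) = 25/(3(3m + 5)).
Since 3m + 5 ≥ 3m for m ≥ 1, this is ≤ 25/(3·3m) = (25/9)/m.
So |(-5m)/(3m + 5) + 5/3| < eps whenever m > (25/9)/eps.
Take K = (25/9)/eps. If m > K then |(-5m)/(3m + 5) + 5/3| ≤ (25/9)/m < eps.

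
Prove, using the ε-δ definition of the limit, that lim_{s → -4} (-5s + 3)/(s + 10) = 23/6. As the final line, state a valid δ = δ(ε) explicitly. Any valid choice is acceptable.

Suppose ε > 0. We want δ > 0 with 0 < |s + 4| < δ ⇒ |(-5s + 3)/(s + 10) − (23/6)| < ε.
Combining over a common denominator, (-5s + 3)/(s + 10) − (23/6) = [(-5s + 3)·6 − 23·(s + 10)] / [6·(s + 10)] = -53(s + 4) / (6(s + 10)).
So |(-5s + 3)/(s + 10) − (23/6)| = 53|s + 4| / (6·|s + 10|).
Require δ ≤ 3, so |s + 10| ≥ |6| − |s + 4| > 6 − 3 = 3.
Hence |(-5s + 3)/(s + 10) − (23/6)| < 53|s + 4|/(6·3) = (53/18)|s + 4|, which is < ε once |s + 4| < (18/53)ε.
Take δ = min(3, (18/53)ε). Then 0 < |s + 4| < δ forces both bounds, so |(-5s + 3)/(s + 10) − (23/6)| < ε.

δ = min(3, (18/53)ε)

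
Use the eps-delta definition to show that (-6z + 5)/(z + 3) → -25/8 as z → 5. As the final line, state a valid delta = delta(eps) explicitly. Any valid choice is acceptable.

Fix eps > 0. We want delta > 0 with 0 < |z − 5| < delta ⇒ |(-6z + 5)/(z + 3) + 25/8| < eps.
Combining over a common denominator, (-6z + 5)/(z + 3) + 25/8 = [(-6z + 5)·8 − (-25)·(z + 3)] / [8·(z + 3)] = -23(z − 5) / (8(z + 3)).
So |(-6z + 5)/(z + 3) + 25/8| = 23|z − 5| / (8·|z + 3|).
Require delta ≤ 4, so |z + 3| ≥ |8| − |z − 5| > 8 − 4 = 4.
Hence |(-6z + 5)/(z + 3) + 25/8| < 23|z − 5|/(8·4) = (23/32)|z − 5|, which is < eps once |z − 5| < (32/23)eps.
Take delta = min(4, (32/23)eps). Then 0 < |z − 5| < delta forces both bounds, so |(-6z + 5)/(z + 3) + 25/8| < eps.

delta = min(4, (32/23)eps)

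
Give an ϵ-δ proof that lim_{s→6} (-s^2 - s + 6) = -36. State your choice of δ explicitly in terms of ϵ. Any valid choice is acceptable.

δ = min(1, ϵ/14)

Let ϵ > 0 be given. We want δ > 0 such that 0 < |s − 6| < δ implies |(-s^2 - s + 6) + 36| < ϵ.
(-s^2 - s + 6) + 36 = -s^2 - s + 42 = (s − 6)(-s - 7).
So |(-s^2 - s + 6) + 36| = |s − 6|·|-s - 7|.
Assume first that |s − 6| < 1, so |s| < 7. Then |-s - 7| ≤ 7 + 7 = 14.
Hence |(-s^2 - s + 6) + 36| ≤ 14|s − 6| < ϵ provided |s − 6| < ϵ/14.
Choosing δ = min(1, ϵ/14) ensures both conditions, hence |(-s^2 - s + 6) + 36| < ϵ.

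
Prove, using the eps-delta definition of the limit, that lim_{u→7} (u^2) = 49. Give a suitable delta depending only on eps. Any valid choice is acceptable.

delta = min(2, eps/16)

Suppose eps > 0. We seek delta > 0 with 0 < |u − 7| < delta ⇒ |u^2 − 49| < eps.
Factor: u^2 − 49 = (u − 7)(u + 7), so |u^2 − 49| = |u − 7|·|u + 7|.
Restrict delta ≤ 2. Then |u − 7| < 2 gives |u| < 9, so by the triangle inequality |u + 7| ≤ 9 + 7 = 16.
Hence |u^2 − 49| ≤ 16|u − 7|, which is < eps once |u − 7| < eps/16.
Take delta = min(2, eps/16). If 0 < |u − 7| < delta then both bounds hold and |u^2 − 49| ≤ 16|u − 7| < 16·(eps/16) = eps.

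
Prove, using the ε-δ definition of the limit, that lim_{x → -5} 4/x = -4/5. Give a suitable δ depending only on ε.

Suppose ε > 0. We seek δ > 0 such that 0 < |x + 5| < δ implies |4/x + 4/5| < ε.
|4/x + 4/5| = 4·|-5 − x|/(5·|x|) = 4|x + 5|/(5|x|).
Require δ ≤ 5/2 so that |x| > 5 − 5/2 = 5/2, hence 5|x| > 25/2.
Then |4/x + 4/5| < 4|x + 5|/(25/2), which is < ε when |x + 5| < (25/8)ε.
Take δ = min(5/2, (25/8)ε). Then 0 < |x + 5| < δ gives both |x + 5| < 5/2 and |x + 5| < (25/8)ε, so |4/x + 4/5| < ε.

δ = min(5/2, (25/8)ε)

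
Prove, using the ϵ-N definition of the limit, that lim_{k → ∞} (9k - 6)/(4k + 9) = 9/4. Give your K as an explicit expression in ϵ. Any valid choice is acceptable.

K = (105/16)/ϵ

Let ϵ > 0 be given. For k ≥ 1, |(9k - 6)/(4k + 9) − (9/4)| = |-105|/(4(4k + 9)) = 105/(4(4k + 9)).
Since 4k + 9 ≥ 4k for k ≥ 1, this is ≤ 105/(4·4k) = (105/16)/k.
So |(9k - 6)/(4k + 9) − (9/4)| < ϵ whenever k > (105/16)/ϵ.
Take K = (105/16)/ϵ. If k > K then |(9k - 6)/(4k + 9) − (9/4)| ≤ (105/16)/k < ϵ.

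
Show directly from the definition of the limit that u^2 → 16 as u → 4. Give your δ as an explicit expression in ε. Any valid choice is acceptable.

Fix ε > 0. We seek δ > 0 with 0 < |u − 4| < δ ⇒ |u^2 − 16| < ε.
Factor: u^2 − 16 = (u − 4)(u + 4), so |u^2 − 16| = |u − 4|·|u + 4|.
Restrict δ ≤ 1. Then |u − 4| < 1 gives |u| < 5, so by the triangle inequality |u + 4| ≤ 5 + 4 = 9.
Hence |u^2 − 16| ≤ 9|u − 4|, which is < ε once |u − 4| < ε/9.
Take δ = min(1, ε/9). If 0 < |u − 4| < δ then both bounds hold and |u^2 − 16| ≤ 9|u − 4| < 9·(ε/9) = ε.

δ = min(1, ε/9)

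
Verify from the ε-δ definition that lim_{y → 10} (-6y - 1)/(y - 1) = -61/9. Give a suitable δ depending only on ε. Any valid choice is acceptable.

Let ε > 0. We want δ > 0 with 0 < |y − 10| < δ ⇒ |(-6y - 1)/(y - 1) + 61/9| < ε.
Combining over a common denominator, (-6y - 1)/(y - 1) + 61/9 = [(-6y - 1)·9 − (-61)·(y - 1)] / [9·(y - 1)] = 7(y − 10) / (9(y - 1)).
So |(-6y - 1)/(y - 1) + 61/9| = 7|y − 10| / (9·|y − 1|).
Require δ ≤ 9/2, so |y − 1| ≥ |9| − |y − 10| > 9 − 9/2 = 9/2.
Hence |(-6y - 1)/(y - 1) + 61/9| < 7|y − 10|/(9·(9/2)) = (14/81)|y − 10|, which is < ε once |y − 10| < (81/14)ε.
Take δ = min(9/2, (81/14)ε). Then 0 < |y − 10| < δ forces both bounds, so |(-6y - 1)/(y - 1) + 61/9| < ε.

δ = min(9/2, (81/14)ε)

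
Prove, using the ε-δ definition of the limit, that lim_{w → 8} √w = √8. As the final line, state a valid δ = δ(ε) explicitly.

δ = min(8, √8·ε)

Suppose ε > 0. We want δ > 0 such that 0 < |w − 8| < δ implies |√w − √8| < ε.
Rationalise: √w − √8 = (w − 8)/(√w + √8), so |√w − √8| = |w − 8|/(√w + √8).
Restrict δ ≤ 8 so that |w − 8| < 8 forces w > 0, and then √w + √8 > √8.
Hence |√w − √8| < |w − 8|/√8, which is < ε once |w − 8| < √8·ε.
Take δ = min(8, √8·ε). If 0 < |w − 8| < δ then w > 0 and |√w − √8| < |w − 8|/√8 < ε.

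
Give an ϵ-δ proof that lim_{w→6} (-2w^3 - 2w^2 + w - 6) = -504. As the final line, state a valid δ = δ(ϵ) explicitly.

Let ϵ > 0. We want δ > 0 such that 0 < |w − 6| < δ implies |(-2w^3 - 2w^2 + w - 6) + 504| < ϵ.
(-2w^3 - 2w^2 + w - 6) + 504 = -2w^3 - 2w^2 + w + 498 = (w − 6)(-2w^2 - 14w - 83).
So |(-2w^3 - 2w^2 + w - 6) + 504| = |w − 6|·|-2w^2 - 14w - 83|.
Require δ ≤ 1. Then |w − 6| < 1 gives |w| < 7, and by the triangle inequality |-2w^2 - 14w - 83| ≤ 2·7^2 + 14·7 + 83 = 279.
Hence |(-2w^3 - 2w^2 + w - 6) + 504| ≤ 279|w − 6| < ϵ provided |w − 6| < ϵ/279.
Take δ = min(1, ϵ/279). Then 0 < |w − 6| < δ gives both |w − 6| < 1 and |w − 6| < ϵ/279, so |(-2w^3 - 2w^2 + w - 6) + 504| < ϵ.

δ = min(1, ϵ/279)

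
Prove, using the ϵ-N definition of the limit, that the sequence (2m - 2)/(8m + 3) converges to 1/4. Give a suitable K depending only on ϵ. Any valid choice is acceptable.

K = (11/32)/ϵ

Suppose ϵ > 0. For m ≥ 1, |(2m - 2)/(8m + 3) − (1/4)| = |-22|/(8(8m + 3)) = 22/(8(8m + 3)).
Since 8m + 3 ≥ 8m for m ≥ 1, this is ≤ 22/(8·8m) = (11/32)/m.
So |(2m - 2)/(8m + 3) − (1/4)| < ϵ whenever m > (11/32)/ϵ.
Take K = (11/32)/ϵ. If m > K then |(2m - 2)/(8m + 3) − (1/4)| ≤ (11/32)/m < ϵ.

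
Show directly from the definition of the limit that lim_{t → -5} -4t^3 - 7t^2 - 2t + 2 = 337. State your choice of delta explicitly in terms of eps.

Fix eps > 0. We want delta > 0 such that 0 < |t + 5| < delta implies |(-4t^3 - 7t^2 - 2t + 2) − 337| < eps.
(-4t^3 - 7t^2 - 2t + 2) − 337 = -4t^3 - 7t^2 - 2t - 335 = (t + 5)(-4t^2 + 13t - 67).
So |(-4t^3 - 7t^2 - 2t + 2) − 337| = |t + 5|·|-4t^2 + 13t - 67|.
Require delta ≤ 1. Then |t + 5| < 1 gives |t| < 6, and by the triangle inequality |-4t^2 + 13t - 67| ≤ 4·6^2 + 13·6 + 67 = 289.
Hence |(-4t^3 - 7t^2 - 2t + 2) − 337| ≤ 289|t + 5| < eps provided |t + 5| < eps/289.
Choosing delta = min(1, eps/289) ensures both conditions, hence |(-4t^3 - 7t^2 - 2t + 2) − 337| < eps.

delta = min(1, eps/289)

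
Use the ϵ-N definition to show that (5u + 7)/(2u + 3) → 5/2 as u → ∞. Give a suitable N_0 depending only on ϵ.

Fix ϵ > 0. We seek N_0 > 0 such that u > N_0 implies |(5u + 7)/(2u + 3) − (5/2)| < ϵ.
(5u + 7)/(2u + 3) − (5/2) = (2(5u + 7) − 5(2u + 3)) / (2(2u + 3)) = -1/(2(2u + 3)).
For u > 0 we have 2u + 3 > 2u, so |(5u + 7)/(2u + 3) − (5/2)| = 1/(2(2u + 3)) < 1/(2·2u) = (1/4)/u.
Thus |(5u + 7)/(2u + 3) − (5/2)| < ϵ whenever u > (1/4)/ϵ.
Take N_0 = (1/4)/ϵ. If u > N_0 then |(5u + 7)/(2u + 3) − (5/2)| < (1/4)/u < ϵ.

N_0 = (1/4)/ϵ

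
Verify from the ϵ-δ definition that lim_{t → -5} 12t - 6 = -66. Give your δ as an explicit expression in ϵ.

δ = ϵ/12

Suppose ϵ > 0. We need δ > 0 so that 0 < |t + 5| < δ implies |(12t - 6) + 66| < ϵ.
Since (12t - 6) + 66 = 12(t + 5), we have |(12t - 6) + 66| = 12|t + 5|.
So 12|t + 5| < ϵ exactly when |t + 5| < ϵ/12.
Choosing δ = ϵ/12 gives |(12t - 6) + 66| = 12|t + 5| < ϵ whenever |t + 5| < δ.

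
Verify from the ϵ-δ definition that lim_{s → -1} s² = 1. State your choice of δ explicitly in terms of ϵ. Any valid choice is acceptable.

Let ϵ > 0 be given. We seek δ > 0 with 0 < |s + 1| < δ ⇒ |s² − 1| < ϵ.
Factor: s² − 1 = (s + 1)(s - 1), so |s² − 1| = |s + 1|·|s - 1|.
Restrict δ ≤ 1. Then |s + 1| < 1 gives |s| < 2, so by the triangle inequality |s - 1| ≤ 2 + 1 = 3.
Hence |s² − 1| ≤ 3|s + 1|, which is < ϵ once |s + 1| < ϵ/3.
Take δ = min(1, ϵ/3). If 0 < |s + 1| < δ then both bounds hold and |s² − 1| ≤ 3|s + 1| < 3·(ϵ/3) = ϵ.

δ = min(1, ϵ/3)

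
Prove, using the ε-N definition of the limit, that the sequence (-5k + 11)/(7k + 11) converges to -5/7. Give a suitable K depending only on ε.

K = (132/49)/ε

Fix ε > 0. For k ≥ 1, |(-5k + 11)/(7k + 11) + 5/7| = |132|/(7(7k + 11)) = 132/(7(7k + 11)).
Since 7k + 11 ≥ 7k for k ≥ 1, this is ≤ 132/(7·7k) = (132/49)/k.
So |(-5k + 11)/(7k + 11) + 5/7| < ε whenever k > (132/49)/ε.
Take K = (132/49)/ε. If k > K then |(-5k + 11)/(7k + 11) + 5/7| ≤ (132/49)/k < ε.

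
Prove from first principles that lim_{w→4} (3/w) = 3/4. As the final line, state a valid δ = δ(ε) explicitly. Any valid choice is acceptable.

Fix ε > 0. We seek δ > 0 such that 0 < |w − 4| < δ implies |3/w − (3/4)| < ε.
|3/w − (3/4)| = 3·|4 − w|/(4·|w|) = 3|w − 4|/(4|w|).
Require δ ≤ 2 so that |w| > 4 − 2 = 2, hence 4|w| > 8.
Then |3/w − (3/4)| < 3|w − 4|/8, which is < ε when |w − 4| < (8/3)ε.
Take δ = min(2, (8/3)ε). Then 0 < |w − 4| < δ gives both |w − 4| < 2 and |w − 4| < (8/3)ε, so |3/w − (3/4)| < ε.

δ = min(2, (8/3)ε)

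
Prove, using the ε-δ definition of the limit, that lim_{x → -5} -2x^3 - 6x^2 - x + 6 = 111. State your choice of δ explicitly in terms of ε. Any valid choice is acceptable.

Suppose ε > 0. We want δ > 0 such that 0 < |x + 5| < δ implies |(-2x^3 - 6x^2 - x + 6) − 111| < ε.
(-2x^3 - 6x^2 - x + 6) − 111 = -2x^3 - 6x^2 - x - 105 = (x + 5)(-2x^2 + 4x - 21).
So |(-2x^3 - 6x^2 - x + 6) − 111| = |x + 5|·|-2x^2 + 4x - 21|.
Assume first that |x + 5| < 1, so |x| < 6. Then |-2x^2 + 4x - 21| ≤ 2·6^2 + 4·6 + 21 = 117.
Hence |(-2x^3 - 6x^2 - x + 6) − 111| ≤ 117|x + 5| < ε provided |x + 5| < ε/117.
Choosing δ = min(1, ε/117) ensures both conditions, hence |(-2x^3 - 6x^2 - x + 6) − 111| < ε.

δ = min(1, ε/117)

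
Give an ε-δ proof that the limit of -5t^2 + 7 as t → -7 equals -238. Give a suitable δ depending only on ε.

Let ε > 0 be given. We want δ > 0 such that 0 < |t + 7| < δ implies |(-5t^2 + 7) + 238| < ε.
(-5t^2 + 7) + 238 = -5t^2 + 245 = (t + 7)(-5t + 35).
So |(-5t^2 + 7) + 238| = |t + 7|·|-5t + 35|.
Require δ ≤ 2. Then |t + 7| < 2 gives |t| < 9, and by the triangle inequality |-5t + 35| ≤ 5·9 + 35 = 80.
Hence |(-5t^2 + 7) + 238| ≤ 80|t + 7| < ε provided |t + 7| < ε/80.
Take δ = min(2, ε/80). Then 0 < |t + 7| < δ gives both |t + 7| < 2 and |t + 7| < ε/80, so |(-5t^2 + 7) + 238| < ε.

δ = min(2, ε/80)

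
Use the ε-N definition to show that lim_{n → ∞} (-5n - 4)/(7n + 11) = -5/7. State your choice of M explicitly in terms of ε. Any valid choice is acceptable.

M = (27/49)/ε

Fix ε > 0. For n ≥ 1, |(-5n - 4)/(7n + 11) + 5/7| = |27|/(7(7n + 11)) = 27/(7(7n + 11)).
Since 7n + 11 ≥ 7n for n ≥ 1, this is ≤ 27/(7·7n) = (27/49)/n.
So |(-5n - 4)/(7n + 11) + 5/7| < ε whenever n > (27/49)/ε.
Take M = (27/49)/ε. If n > M then |(-5n - 4)/(7n + 11) + 5/7| ≤ (27/49)/n < ε.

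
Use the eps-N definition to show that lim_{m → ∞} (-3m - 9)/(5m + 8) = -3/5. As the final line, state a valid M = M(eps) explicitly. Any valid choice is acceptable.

Suppose eps > 0. For m ≥ 1, |(-3m - 9)/(5m + 8) + 3/5| = |-21|/(5(5m + 8)) = 21/(5(5m + 8)).
Since 5m + 8 ≥ 5m for m ≥ 1, this is ≤ 21/(5·5m) = (21/25)/m.
So |(-3m - 9)/(5m + 8) + 3/5| < eps whenever m > (21/25)/eps.
Take M = (21/25)/eps. If m > M then |(-3m - 9)/(5m + 8) + 3/5| ≤ (21/25)/m < eps.

M = (21/25)/eps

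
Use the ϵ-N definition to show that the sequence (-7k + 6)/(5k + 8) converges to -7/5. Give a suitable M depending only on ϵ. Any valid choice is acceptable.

M = (86/25)/ϵ

Suppose ϵ > 0. For k ≥ 1, |(-7k + 6)/(5k + 8) + 7/5| = |86|/(5(5k + 8)) = 86/(5(5k + 8)).
Since 5k + 8 ≥ 5k for k ≥ 1, this is ≤ 86/(5·5k) = (86/25)/k.
So |(-7k + 6)/(5k + 8) + 7/5| < ϵ whenever k > (86/25)/ϵ.
Take M = (86/25)/ϵ. If k > M then |(-7k + 6)/(5k + 8) + 7/5| ≤ (86/25)/k < ϵ.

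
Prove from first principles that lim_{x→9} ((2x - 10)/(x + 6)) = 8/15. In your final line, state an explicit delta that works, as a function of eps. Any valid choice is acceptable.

delta = min(15/2, (225/44)eps)

Suppose eps > 0. We want delta > 0 with 0 < |x − 9| < delta ⇒ |(2x - 10)/(x + 6) − (8/15)| < eps.
Combining over a common denominator, (2x - 10)/(x + 6) − (8/15) = [(2x - 10)·15 − 8·(x + 6)] / [15·(x + 6)] = 22(x − 9) / (15(x + 6)).
So |(2x - 10)/(x + 6) − (8/15)| = 22|x − 9| / (15·|x + 6|).
Require delta ≤ 15/2, so |x + 6| ≥ |15| − |x − 9| > 15 − 15/2 = 15/2.
Hence |(2x - 10)/(x + 6) − (8/15)| < 22|x − 9|/(15·(15/2)) = (44/225)|x − 9|, which is < eps once |x − 9| < (225/44)eps.
Take delta = min(15/2, (225/44)eps). Then 0 < |x − 9| < delta forces both bounds, so |(2x - 10)/(x + 6) − (8/15)| < eps.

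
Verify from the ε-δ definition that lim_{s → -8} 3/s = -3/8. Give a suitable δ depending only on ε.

δ = min(4, (32/3)ε)

Let ε > 0. We seek δ > 0 such that 0 < |s + 8| < δ implies |3/s + 3/8| < ε.
|3/s + 3/8| = 3·|-8 − s|/(8·|s|) = 3|s + 8|/(8|s|).
Require δ ≤ 4 so that |s| > 8 − 4 = 4, hence 8|s| > 32.
Then |3/s + 3/8| < 3|s + 8|/32, which is < ε when |s + 8| < (32/3)ε.
Take δ = min(4, (32/3)ε). Then 0 < |s + 8| < δ gives both |s + 8| < 4 and |s + 8| < (32/3)ε, so |3/s + 3/8| < ε.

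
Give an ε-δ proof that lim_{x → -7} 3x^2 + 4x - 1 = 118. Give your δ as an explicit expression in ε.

Let ε > 0 be given. We want δ > 0 such that 0 < |x + 7| < δ implies |(3x^2 + 4x - 1) − 118| < ε.
(3x^2 + 4x - 1) − 118 = 3x^2 + 4x - 119 = (x + 7)(3x - 17).
So |(3x^2 + 4x - 1) − 118| = |x + 7|·|3x - 17|.
Assume first that |x + 7| < 1, so |x| < 8. Then |3x - 17| ≤ 3·8 + 17 = 41.
Hence |(3x^2 + 4x - 1) − 118| ≤ 41|x + 7| < ε provided |x + 7| < ε/41.
Choosing δ = min(1, ε/41) ensures both conditions, hence |(3x^2 + 4x - 1) − 118| < ε.

δ = min(1, ε/41)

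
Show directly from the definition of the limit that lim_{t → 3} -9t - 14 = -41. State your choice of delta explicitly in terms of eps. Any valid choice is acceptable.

delta = eps/9

Suppose eps > 0. We need delta > 0 so that 0 < |t − 3| < delta implies |(-9t - 14) + 41| < eps.
Since (-9t - 14) + 41 = -9(t − 3), we have |(-9t - 14) + 41| = 9|t − 3|.
Thus it suffices that |t − 3| < eps/9.
Take delta = eps/9. If 0 < |t − 3| < delta then |(-9t - 14) + 41| = 9|t − 3| < 9·(eps/9) = eps.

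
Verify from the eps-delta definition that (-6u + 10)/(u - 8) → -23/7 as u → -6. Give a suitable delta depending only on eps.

delta = min(7, (49/19)eps)

Let eps > 0 be given. We want delta > 0 with 0 < |u + 6| < delta ⇒ |(-6u + 10)/(u - 8) + 23/7| < eps.
Combining over a common denominator, (-6u + 10)/(u - 8) + 23/7 = [(-6u + 10)·(-14) − 46·(u - 8)] / [(-14)·(u - 8)] = 38(u + 6) / ((-14)(u - 8)).
So |(-6u + 10)/(u - 8) + 23/7| = 38|u + 6| / (14·|u − 8|).
Restrict delta ≤ 7. Then |u + 6| < 7 gives |u − 8| = |(u + 6) + (-14)| ≥ 14 − 7 = 7.
Hence |(-6u + 10)/(u - 8) + 23/7| < 38|u + 6|/(14·7) = (19/49)|u + 6|, which is < eps once |u + 6| < (49/19)eps.
Take delta = min(7, (49/19)eps). Then 0 < |u + 6| < delta forces both bounds, so |(-6u + 10)/(u - 8) + 23/7| < eps.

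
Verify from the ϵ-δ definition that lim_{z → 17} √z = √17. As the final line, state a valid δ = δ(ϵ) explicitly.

δ = min(17, √17·ϵ)

Let ϵ > 0 be given. We want δ > 0 such that 0 < |z − 17| < δ implies |√z − √17| < ϵ.
Multiplying by the conjugate, |√z − √17| = |z − 17|/(√z + √17).
Restrict δ ≤ 17 so that |z − 17| < 17 forces z > 0, and then √z + √17 > √17.
Hence |√z − √17| < |z − 17|/√17, which is < ϵ once |z − 17| < √17·ϵ.
Take δ = min(17, √17·ϵ). If 0 < |z − 17| < δ then z > 0 and |√z − √17| < |z − 17|/√17 < ϵ.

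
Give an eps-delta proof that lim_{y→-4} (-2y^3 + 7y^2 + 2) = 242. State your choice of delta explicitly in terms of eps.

Let eps > 0. We want delta > 0 such that 0 < |y + 4| < delta implies |(-2y^3 + 7y^2 + 2) − 242| < eps.
(-2y^3 + 7y^2 + 2) − 242 = -2y^3 + 7y^2 - 240 = (y + 4)(-2y^2 + 15y - 60).
So |(-2y^3 + 7y^2 + 2) − 242| = |y + 4|·|-2y^2 + 15y - 60|.
Require delta ≤ 1. Then |y + 4| < 1 gives |y| < 5, and by the triangle inequality |-2y^2 + 15y - 60| ≤ 2·5^2 + 15·5 + 60 = 185.
Hence |(-2y^3 + 7y^2 + 2) − 242| ≤ 185|y + 4| < eps provided |y + 4| < eps/185.
Take delta = min(1, eps/185). Then 0 < |y + 4| < delta gives both |y + 4| < 1 and |y + 4| < eps/185, so |(-2y^3 + 7y^2 + 2) − 242| < eps.

delta = min(1, eps/185)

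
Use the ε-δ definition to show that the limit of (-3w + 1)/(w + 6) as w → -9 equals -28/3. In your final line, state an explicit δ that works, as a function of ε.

Fix ε > 0. We want δ > 0 with 0 < |w + 9| < δ ⇒ |(-3w + 1)/(w + 6) + 28/3| < ε.
Combining over a common denominator, (-3w + 1)/(w + 6) + 28/3 = [(-3w + 1)·(-3) − 28·(w + 6)] / [(-3)·(w + 6)] = -19(w + 9) / ((-3)(w + 6)).
So |(-3w + 1)/(w + 6) + 28/3| = 19|w + 9| / (3·|w + 6|).
Restrict δ ≤ 3/2. Then |w + 9| < 3/2 gives |w + 6| = |(w + 9) + (-3)| ≥ 3 − 3/2 = 3/2.
Hence |(-3w + 1)/(w + 6) + 28/3| < 19|w + 9|/(3·(3/2)) = (38/9)|w + 9|, which is < ε once |w + 9| < (9/38)ε.
Take δ = min(3/2, (9/38)ε). Then 0 < |w + 9| < δ forces both bounds, so |(-3w + 1)/(w + 6) + 28/3| < ε.

δ = min(3/2, (9/38)ε)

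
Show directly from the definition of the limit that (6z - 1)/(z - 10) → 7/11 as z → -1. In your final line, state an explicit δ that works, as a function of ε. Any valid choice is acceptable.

δ = min(11/2, (121/118)ε)

Let ε > 0 be given. We want δ > 0 with 0 < |z + 1| < δ ⇒ |(6z - 1)/(z - 10) − (7/11)| < ε.
Combining over a common denominator, (6z - 1)/(z - 10) − (7/11) = [(6z - 1)·(-11) − (-7)·(z - 10)] / [(-11)·(z - 10)] = -59(z + 1) / ((-11)(z - 10)).
So |(6z - 1)/(z - 10) − (7/11)| = 59|z + 1| / (11·|z − 10|).
Require δ ≤ 11/2, so |z − 10| ≥ |-11| − |z + 1| > 11 − 11/2 = 11/2.
Hence |(6z - 1)/(z - 10) − (7/11)| < 59|z + 1|/(11·(11/2)) = (118/121)|z + 1|, which is < ε once |z + 1| < (121/118)ε.
Take δ = min(11/2, (121/118)ε). Then 0 < |z + 1| < δ forces both bounds, so |(6z - 1)/(z - 10) − (7/11)| < ε.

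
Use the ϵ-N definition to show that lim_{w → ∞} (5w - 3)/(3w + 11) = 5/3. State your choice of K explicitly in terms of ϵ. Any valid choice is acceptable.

Let ϵ > 0 be given. We seek K > 0 such that w > K implies |(5w - 3)/(3w + 11) − (5/3)| < ϵ.
(5w - 3)/(3w + 11) − (5/3) = (3(5w - 3) − 5(3w + 11)) / (3(3w + 11)) = -64/(3(3w + 11)).
For w > 0 we have 3w + 11 > 3w, so |(5w - 3)/(3w + 11) − (5/3)| = 64/(3(3w + 11)) < 64/(3·3w) = (64/9)/w.
Thus |(5w - 3)/(3w + 11) − (5/3)| < ϵ whenever w > (64/9)/ϵ.
Take K = (64/9)/ϵ. If w > K then |(5w - 3)/(3w + 11) − (5/3)| < (64/9)/w < ϵ.

K = (64/9)/ϵ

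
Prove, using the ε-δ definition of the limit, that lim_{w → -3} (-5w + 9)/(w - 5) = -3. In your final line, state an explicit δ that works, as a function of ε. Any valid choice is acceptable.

Suppose ε > 0. We want δ > 0 with 0 < |w + 3| < δ ⇒ |(-5w + 9)/(w - 5) + 3| < ε.
Combining over a common denominator, (-5w + 9)/(w - 5) + 3 = [(-5w + 9)·(-8) − 24·(w - 5)] / [(-8)·(w - 5)] = 16(w + 3) / ((-8)(w - 5)).
So |(-5w + 9)/(w - 5) + 3| = 16|w + 3| / (8·|w − 5|).
Require δ ≤ 4, so |w − 5| ≥ |-8| − |w + 3| > 8 − 4 = 4.
Hence |(-5w + 9)/(w - 5) + 3| < 16|w + 3|/(8·4) = (1/2)|w + 3|, which is < ε once |w + 3| < 2ε.
Take δ = min(4, 2ε). Then 0 < |w + 3| < δ forces both bounds, so |(-5w + 9)/(w - 5) + 3| < ε.

δ = min(4, 2ε)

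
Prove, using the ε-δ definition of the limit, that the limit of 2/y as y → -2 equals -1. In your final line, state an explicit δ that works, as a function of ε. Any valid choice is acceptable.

δ = min(1, ε)

Let ε > 0 be given. We seek δ > 0 such that 0 < |y + 2| < δ implies |2/y + 1| < ε.
|2/y + 1| = 2·|-2 − y|/(2·|y|) = 2|y + 2|/(2|y|).
Require δ ≤ 1 so that |y| > 2 − 1 = 1, hence 2|y| > 2.
Then |2/y + 1| < 2|y + 2|/2, which is < ε when |y + 2| < ε.
Take δ = min(1, ε). Then 0 < |y + 2| < δ gives both |y + 2| < 1 and |y + 2| < ε, so |2/y + 1| < ε.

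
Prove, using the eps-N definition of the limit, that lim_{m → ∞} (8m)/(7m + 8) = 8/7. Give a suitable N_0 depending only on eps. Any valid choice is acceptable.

Suppose eps > 0. For m ≥ 1, |(8m)/(7m + 8) − (8/7)| = |-64|/(7(7m + 8)) = 64/(7(7m + 8)).
Since 7m + 8 ≥ 7m for m ≥ 1, this is ≤ 64/(7·7m) = (64/49)/m.
So |(8m)/(7m + 8) − (8/7)| < eps whenever m > (64/49)/eps.
Take N_0 = (64/49)/eps. If m > N_0 then |(8m)/(7m + 8) − (8/7)| ≤ (64/49)/m < eps.

N_0 = (64/49)/eps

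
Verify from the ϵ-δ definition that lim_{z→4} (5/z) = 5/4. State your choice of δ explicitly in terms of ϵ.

δ = min(2, (8/5)ϵ)

Let ϵ > 0. We seek δ > 0 such that 0 < |z − 4| < δ implies |5/z − (5/4)| < ϵ.
|5/z − (5/4)| = 5·|4 − z|/(4·|z|) = 5|z − 4|/(4|z|).
Require δ ≤ 2 so that |z| > 4 − 2 = 2, hence 4|z| > 8.
Then |5/z − (5/4)| < 5|z − 4|/8, which is < ϵ when |z − 4| < (8/5)ϵ.
Take δ = min(2, (8/5)ϵ). Then 0 < |z − 4| < δ gives both |z − 4| < 2 and |z − 4| < (8/5)ϵ, so |5/z − (5/4)| < ϵ.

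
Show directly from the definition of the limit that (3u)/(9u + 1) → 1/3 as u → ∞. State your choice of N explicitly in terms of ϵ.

N = (1/27)/ϵ

Suppose ϵ > 0. We seek N > 0 such that u > N implies |(3u)/(9u + 1) − (1/3)| < ϵ.
(3u)/(9u + 1) − (1/3) = (9(3u) − 3(9u + 1)) / (9(9u + 1)) = -3/(9(9u + 1)).
For u > 0 we have 9u + 1 > 9u, so |(3u)/(9u + 1) − (1/3)| = 3/(9(9u + 1)) < 3/(9·9u) = (1/27)/u.
Thus |(3u)/(9u + 1) − (1/3)| < ϵ whenever u > (1/27)/ϵ.
Take N = (1/27)/ϵ. If u > N then |(3u)/(9u + 1) − (1/3)| < (1/27)/u < ϵ.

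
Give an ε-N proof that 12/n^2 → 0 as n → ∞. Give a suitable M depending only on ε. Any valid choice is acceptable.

M = (12/ε)^{1/2}

Fix ε > 0. For n ≥ 1, |12/n^2 − 0| = 12/n^2.
12/n^2 < ε ⇔ n^2 > 12/ε ⇔ n > (12/ε)^{1/2}.
Take M = (12/ε)^{1/2}. Then n > M implies 12/n^2 < ε.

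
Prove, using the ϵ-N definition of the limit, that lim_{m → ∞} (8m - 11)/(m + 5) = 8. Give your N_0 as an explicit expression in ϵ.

N_0 = 51/ϵ

Suppose ϵ > 0. For m ≥ 1, |(8m - 11)/(m + 5) − 8| = |-51|/((m + 5)) = 51/((m + 5)).
Since m + 5 ≥ m for m ≥ 1, this is ≤ 51/(m) = 51/m.
So |(8m - 11)/(m + 5) − 8| < ϵ whenever m > 51/ϵ.
Take N_0 = 51/ϵ. If m > N_0 then |(8m - 11)/(m + 5) − 8| ≤ 51/m < ϵ.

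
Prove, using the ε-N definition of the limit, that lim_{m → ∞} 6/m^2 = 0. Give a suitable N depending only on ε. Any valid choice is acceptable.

N = (6/ε)^{1/2}

Let ε > 0 be given. For m ≥ 1, |6/m^2 − 0| = 6/m^2.
6/m^2 < ε ⇔ m^2 > 6/ε ⇔ m > (6/ε)^{1/2}.
Take N = (6/ε)^{1/2}. Then m > N implies 6/m^2 < ε.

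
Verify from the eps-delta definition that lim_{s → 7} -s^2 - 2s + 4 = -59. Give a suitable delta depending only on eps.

delta = min(1, eps/17)

Suppose eps > 0. We want delta > 0 such that 0 < |s − 7| < delta implies |(-s^2 - 2s + 4) + 59| < eps.
(-s^2 - 2s + 4) + 59 = -s^2 - 2s + 63 = (s − 7)(-s - 9).
So |(-s^2 - 2s + 4) + 59| = |s − 7|·|-s - 9|.
Require delta ≤ 1. Then |s − 7| < 1 gives |s| < 8, and by the triangle inequality |-s - 9| ≤ 8 + 9 = 17.
Hence |(-s^2 - 2s + 4) + 59| ≤ 17|s − 7| < eps provided |s − 7| < eps/17.
Take delta = min(1, eps/17). Then 0 < |s − 7| < delta gives both |s − 7| < 1 and |s − 7| < eps/17, so |(-s^2 - 2s + 4) + 59| < eps.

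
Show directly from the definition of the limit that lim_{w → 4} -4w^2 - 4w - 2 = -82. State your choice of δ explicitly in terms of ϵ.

Let ϵ > 0 be given. We want δ > 0 such that 0 < |w − 4| < δ implies |(-4w^2 - 4w - 2) + 82| < ϵ.
(-4w^2 - 4w - 2) + 82 = -4w^2 - 4w + 80 = (w − 4)(-4w - 20).
So |(-4w^2 - 4w - 2) + 82| = |w − 4|·|-4w - 20|.
Require δ ≤ 2. Then |w − 4| < 2 gives |w| < 6, and by the triangle inequality |-4w - 20| ≤ 4·6 + 20 = 44.
Hence |(-4w^2 - 4w - 2) + 82| ≤ 44|w − 4| < ϵ provided |w − 4| < ϵ/44.
Choosing δ = min(2, ϵ/44) ensures both conditions, hence |(-4w^2 - 4w - 2) + 82| < ϵ.

δ = min(2, ϵ/44)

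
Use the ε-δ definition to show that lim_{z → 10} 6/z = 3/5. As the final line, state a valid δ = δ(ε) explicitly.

δ = min(5, (25/3)ε)

Let ε > 0. We seek δ > 0 such that 0 < |z − 10| < δ implies |6/z − (3/5)| < ε.
|6/z − (3/5)| = 6·|10 − z|/(10·|z|) = 6|z − 10|/(10|z|).
Require δ ≤ 5 so that |z| > 10 − 5 = 5, hence 10|z| > 50.
Then |6/z − (3/5)| < 6|z − 10|/50, which is < ε when |z − 10| < (25/3)ε.
Take δ = min(5, (25/3)ε). Then 0 < |z − 10| < δ gives both |z − 10| < 5 and |z − 10| < (25/3)ε, so |6/z − (3/5)| < ε.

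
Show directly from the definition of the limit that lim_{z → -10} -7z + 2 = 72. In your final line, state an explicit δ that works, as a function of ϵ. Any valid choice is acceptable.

Suppose ϵ > 0. We need δ > 0 so that 0 < |z + 10| < δ implies |(-7z + 2) − 72| < ϵ.
|(-7z + 2) − 72| = |-7z - 70| = 7|z + 10|.
Thus it suffices that |z + 10| < ϵ/7.
Choosing δ = ϵ/7 gives |(-7z + 2) − 72| = 7|z + 10| < ϵ whenever |z + 10| < δ.

δ = ϵ/7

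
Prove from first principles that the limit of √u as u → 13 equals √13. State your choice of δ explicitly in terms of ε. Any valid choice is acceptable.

δ = min(13, √13·ε)

Let ε > 0 be given. We want δ > 0 such that 0 < |u − 13| < δ implies |√u − √13| < ε.
Multiplying by the conjugate, |√u − √13| = |u − 13|/(√u + √13).
Restrict δ ≤ 13 so that |u − 13| < 13 forces u > 0, and then √u + √13 > √13.
Hence |√u − √13| < |u − 13|/√13, which is < ε once |u − 13| < √13·ε.
Take δ = min(13, √13·ε). If 0 < |u − 13| < δ then u > 0 and |√u − √13| < |u − 13|/√13 < ε.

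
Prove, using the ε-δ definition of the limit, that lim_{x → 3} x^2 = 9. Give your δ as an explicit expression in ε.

δ = min(1, ε/7)

Fix ε > 0. We seek δ > 0 with 0 < |x − 3| < δ ⇒ |x^2 − 9| < ε.
Factor: x^2 − 9 = (x − 3)(x + 3), so |x^2 − 9| = |x − 3|·|x + 3|.
Restrict δ ≤ 1. Then |x − 3| < 1 gives |x| < 4, so by the triangle inequality |x + 3| ≤ 4 + 3 = 7.
Hence |x^2 − 9| ≤ 7|x − 3|, which is < ε once |x − 3| < ε/7.
Take δ = min(1, ε/7). If 0 < |x − 3| < δ then both bounds hold and |x^2 − 9| ≤ 7|x − 3| < 7·(ε/7) = ε.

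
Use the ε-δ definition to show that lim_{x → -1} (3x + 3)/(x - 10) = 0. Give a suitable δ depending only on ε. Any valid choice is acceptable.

δ = min(11/2, (11/6)ε)

Let ε > 0. We want δ > 0 with 0 < |x + 1| < δ ⇒ |(3x + 3)/(x - 10) − 0| < ε.
Combining over a common denominator, (3x + 3)/(x - 10) − 0 = [(3x + 3)·(-11) − 0·(x - 10)] / [(-11)·(x - 10)] = -33(x + 1) / ((-11)(x - 10)).
So |(3x + 3)/(x - 10) − 0| = 33|x + 1| / (11·|x − 10|).
Require δ ≤ 11/2, so |x − 10| ≥ |-11| − |x + 1| > 11 − 11/2 = 11/2.
Hence |(3x + 3)/(x - 10) − 0| < 33|x + 1|/(11·(11/2)) = (6/11)|x + 1|, which is < ε once |x + 1| < (11/6)ε.
Take δ = min(11/2, (11/6)ε). Then 0 < |x + 1| < δ forces both bounds, so |(3x + 3)/(x - 10) − 0| < ε.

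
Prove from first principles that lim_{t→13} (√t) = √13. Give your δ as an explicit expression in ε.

δ = min(13, √13·ε)

Let ε > 0. We want δ > 0 such that 0 < |t − 13| < δ implies |√t − √13| < ε.
Rationalise: √t − √13 = (t − 13)/(√t + √13), so |√t − √13| = |t − 13|/(√t + √13).
Restrict δ ≤ 13 so that |t − 13| < 13 forces t > 0, and then √t + √13 > √13.
Hence |√t − √13| < |t − 13|/√13, which is < ε once |t − 13| < √13·ε.
Take δ = min(13, √13·ε). If 0 < |t − 13| < δ then t > 0 and |√t − √13| < |t − 13|/√13 < ε.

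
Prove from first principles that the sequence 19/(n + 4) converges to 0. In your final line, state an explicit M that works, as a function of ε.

M = 19/ε

Suppose ε > 0. For n ≥ 1, |19/(n + 4) − 0| = 19/(n + 4) ≤ 19/n.
We need 19/n < ε, i.e. n > 19/ε.
Take M = 19/ε. If n > M then |19/(n + 4)| ≤ 19/n < ε.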